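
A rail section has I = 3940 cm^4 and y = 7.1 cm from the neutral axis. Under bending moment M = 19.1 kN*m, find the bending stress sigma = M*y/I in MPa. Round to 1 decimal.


Convert units:
M = 19.1 kN*m = 19100000 N*mm
y = 7.1 cm = 71 mm
I = 3940 cm^4 = 39400000 mm^4
sigma = 19100000 * 71 / 39400000
sigma = 34.4 MPa

34.4


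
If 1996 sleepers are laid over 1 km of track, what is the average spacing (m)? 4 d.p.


Spacing = 1000 m / number of sleepers
Spacing = 1000 / 1996
Spacing = 0.5010 m

0.5010


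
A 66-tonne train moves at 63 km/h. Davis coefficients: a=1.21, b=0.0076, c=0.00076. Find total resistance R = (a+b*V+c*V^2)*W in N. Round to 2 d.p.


b*V = 0.0076 * 63 = 0.4788
c*V^2 = 0.00076 * 3969 = 3.01644
R_per_t = 1.21 + 0.4788 + 3.01644 = 4.70524 N/t
R_total = 4.70524 * 66 = 310.55 N

310.55


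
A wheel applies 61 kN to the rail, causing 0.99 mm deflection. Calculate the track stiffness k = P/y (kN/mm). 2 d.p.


Track stiffness k = P / y
k = 61 / 0.99
k = 61.62 kN/mm

61.62


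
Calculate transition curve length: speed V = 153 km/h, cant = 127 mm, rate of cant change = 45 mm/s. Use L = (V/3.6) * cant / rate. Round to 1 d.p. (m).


Convert speed: V = 153 / 3.6 = 42.5 m/s
L = 42.5 * 127 / 45
L = 5397.5 / 45
L = 119.9 m

119.9


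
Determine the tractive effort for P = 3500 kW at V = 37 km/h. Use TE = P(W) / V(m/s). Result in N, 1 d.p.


Convert: P = 3500 kW = 3500000 W
V = 37 / 3.6 = 10.2778 m/s
TE = 3500000 / 10.2778
TE = 340540.5 N

340540.5


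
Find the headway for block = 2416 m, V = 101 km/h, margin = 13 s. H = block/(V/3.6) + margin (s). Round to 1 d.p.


V = 101 / 3.6 = 28.0556 m/s
Block traversal time = 2416 / 28.0556 = 86.1149 s
Headway = 86.1149 + 13
Headway = 99.1 s

99.1


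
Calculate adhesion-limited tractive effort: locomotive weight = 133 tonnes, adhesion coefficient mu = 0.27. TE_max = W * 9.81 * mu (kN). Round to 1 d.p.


TE_max = W * g * mu
TE_max = 133 * 9.81 * 0.27
TE_max = 1304.73 * 0.27
TE_max = 352.3 kN

352.3


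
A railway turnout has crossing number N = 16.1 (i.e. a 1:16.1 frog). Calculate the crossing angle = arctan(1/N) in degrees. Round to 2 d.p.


1/N = 1/16.1 = 0.062112
angle = arctan(0.062112) = 0.062032 rad
angle = 0.062032 * 180/pi = 3.55 degrees

3.55


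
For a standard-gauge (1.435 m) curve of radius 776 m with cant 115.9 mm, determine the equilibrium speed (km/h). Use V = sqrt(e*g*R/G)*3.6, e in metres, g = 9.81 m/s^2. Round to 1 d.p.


Convert cant: e = 115.9 mm = 0.1159 m
V_ms = sqrt(0.1159 * 9.81 * 776 / 1.435)
V_ms = sqrt(614.840212) = 24.796 m/s
V = 24.796 * 3.6 = 89.3 km/h

89.3


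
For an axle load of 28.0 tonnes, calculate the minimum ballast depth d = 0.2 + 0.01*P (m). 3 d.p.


d = 0.2 + 0.01 * 28.0
d = 0.2 + 0.28
d = 0.480 m

0.480


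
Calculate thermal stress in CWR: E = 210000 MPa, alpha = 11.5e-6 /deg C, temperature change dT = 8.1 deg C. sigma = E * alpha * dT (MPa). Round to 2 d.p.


sigma = E * alpha * dT
sigma = 210000 * 11.5e-6 * 8.1
sigma = 2.415 * 8.1
sigma = 19.56 MPa

19.56


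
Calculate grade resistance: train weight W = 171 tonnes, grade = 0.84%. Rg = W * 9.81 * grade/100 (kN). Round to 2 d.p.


Rg = W * 9.81 * grade / 100
Rg = 171 * 9.81 * 0.84 / 100
Rg = 1677.51 * 0.0084
Rg = 14.09 kN

14.09


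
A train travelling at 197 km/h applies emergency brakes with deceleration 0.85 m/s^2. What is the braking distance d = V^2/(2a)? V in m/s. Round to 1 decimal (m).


Convert speed: V = 197 / 3.6 = 54.7222 m/s
V^2 = 2994.5216
d = 2994.5216 / (2 * 0.85)
d = 2994.5216 / 1.7
d = 1761.5 m

1761.5


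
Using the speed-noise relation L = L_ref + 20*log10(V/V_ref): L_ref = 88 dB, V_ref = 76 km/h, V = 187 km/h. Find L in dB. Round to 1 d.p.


V/V_ref = 187 / 76 = 2.460526
log10(2.460526) = 0.391028
20 * 0.391028 = 7.8206
L = 88 + 7.8206 = 95.8 dB

95.8


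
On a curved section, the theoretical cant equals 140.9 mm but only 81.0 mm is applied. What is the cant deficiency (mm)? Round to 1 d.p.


Cant deficiency = equilibrium cant - actual cant
CD = 140.9 - 81.0
CD = 59.9 mm

59.9


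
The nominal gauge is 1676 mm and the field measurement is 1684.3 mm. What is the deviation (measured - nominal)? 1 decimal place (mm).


Deviation = measured - nominal
Deviation = 1684.3 - 1676
Deviation = 8.3 mm

8.3


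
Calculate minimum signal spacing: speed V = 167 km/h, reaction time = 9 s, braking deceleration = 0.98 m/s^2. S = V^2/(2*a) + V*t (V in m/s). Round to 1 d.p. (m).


V = 167 / 3.6 = 46.3889 m/s
Braking distance = 46.3889^2 / (2*0.98) = 1097.923 m
Sighting distance = 46.3889 * 9 = 417.5 m
S = 1097.923 + 417.5 = 1515.4 m

1515.4


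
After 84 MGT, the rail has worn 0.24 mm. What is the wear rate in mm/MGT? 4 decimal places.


Wear rate = total wear / cumulative tonnage
Rate = 0.24 / 84
Rate = 0.0029 mm/MGT

0.0029


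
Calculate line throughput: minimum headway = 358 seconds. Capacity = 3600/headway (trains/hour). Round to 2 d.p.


Capacity = 3600 / headway
Capacity = 3600 / 358
Capacity = 10.06 trains/hour

10.06


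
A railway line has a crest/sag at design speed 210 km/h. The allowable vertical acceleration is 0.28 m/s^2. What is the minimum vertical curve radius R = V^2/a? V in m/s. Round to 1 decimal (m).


Convert speed: V = 210 / 3.6 = 58.3333 m/s
V^2 = 3402.7778 m^2/s^2
R_v = 3402.7778 / 0.28
R_v = 12152.8 m

12152.8


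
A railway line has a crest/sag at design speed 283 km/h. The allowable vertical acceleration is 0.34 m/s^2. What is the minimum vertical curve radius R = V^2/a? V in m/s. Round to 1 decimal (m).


Convert speed: V = 283 / 3.6 = 78.6111 m/s
V^2 = 6179.7068 m^2/s^2
R_v = 6179.7068 / 0.34
R_v = 18175.6 m

18175.6


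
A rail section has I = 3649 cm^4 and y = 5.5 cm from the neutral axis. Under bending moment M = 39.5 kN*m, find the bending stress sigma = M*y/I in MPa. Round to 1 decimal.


Convert units:
M = 39.5 kN*m = 39500000 N*mm
y = 5.5 cm = 55 mm
I = 3649 cm^4 = 36490000 mm^4
sigma = 39500000 * 55 / 36490000
sigma = 59.5 MPa

59.5


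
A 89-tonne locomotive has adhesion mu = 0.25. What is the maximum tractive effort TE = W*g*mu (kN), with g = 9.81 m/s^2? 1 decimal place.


TE_max = W * g * mu
TE_max = 89 * 9.81 * 0.25
TE_max = 873.09 * 0.25
TE_max = 218.3 kN

218.3


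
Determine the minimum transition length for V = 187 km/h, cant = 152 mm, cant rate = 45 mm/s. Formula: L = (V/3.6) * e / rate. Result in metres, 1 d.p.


Convert speed: V = 187 / 3.6 = 51.9444 m/s
L = 51.9444 * 152 / 45
L = 7895.5556 / 45
L = 175.5 m

175.5


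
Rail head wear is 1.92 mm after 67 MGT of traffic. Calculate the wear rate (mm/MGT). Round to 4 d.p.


Wear rate = total wear / cumulative tonnage
Rate = 1.92 / 67
Rate = 0.0287 mm/MGT

0.0287


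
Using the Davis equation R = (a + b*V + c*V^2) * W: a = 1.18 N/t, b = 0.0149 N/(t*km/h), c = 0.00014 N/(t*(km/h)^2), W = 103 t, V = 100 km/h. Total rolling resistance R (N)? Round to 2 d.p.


b*V = 0.0149 * 100 = 1.49
c*V^2 = 0.00014 * 10000 = 1.4
R_per_t = 1.18 + 1.49 + 1.4 = 4.07 N/t
R_total = 4.07 * 103 = 419.21 N

419.21


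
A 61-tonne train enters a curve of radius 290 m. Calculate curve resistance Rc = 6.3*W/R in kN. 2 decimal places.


Rc = 6.3 * W / R
Rc = 6.3 * 61 / 290
Rc = 384.3 / 290
Rc = 1.33 kN

1.33


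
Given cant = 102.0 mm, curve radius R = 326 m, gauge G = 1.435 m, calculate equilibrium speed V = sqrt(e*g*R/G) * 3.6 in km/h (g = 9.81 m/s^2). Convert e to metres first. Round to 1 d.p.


Convert cant: e = 102.0 mm = 0.1020 m
V_ms = sqrt(0.1020 * 9.81 * 326 / 1.435)
V_ms = sqrt(227.318551) = 15.0771 m/s
V = 15.0771 * 3.6 = 54.3 km/h

54.3


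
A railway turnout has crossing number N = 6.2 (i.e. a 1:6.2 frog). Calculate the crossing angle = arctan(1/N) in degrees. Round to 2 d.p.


1/N = 1/6.2 = 0.16129
angle = arctan(0.16129) = 0.159913 rad
angle = 0.159913 * 180/pi = 9.16 degrees

9.16


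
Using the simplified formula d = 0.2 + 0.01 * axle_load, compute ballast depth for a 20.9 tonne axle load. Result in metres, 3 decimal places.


d = 0.2 + 0.01 * 20.9
d = 0.2 + 0.209
d = 0.409 m

0.409


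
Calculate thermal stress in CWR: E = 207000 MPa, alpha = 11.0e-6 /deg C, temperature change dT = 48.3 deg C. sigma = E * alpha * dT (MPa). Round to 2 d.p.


sigma = E * alpha * dT
sigma = 207000 * 11.0e-6 * 48.3
sigma = 2.277 * 48.3
sigma = 109.98 MPa

109.98


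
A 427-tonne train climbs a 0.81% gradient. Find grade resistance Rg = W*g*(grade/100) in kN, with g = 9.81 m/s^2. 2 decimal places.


Rg = W * 9.81 * grade / 100
Rg = 427 * 9.81 * 0.81 / 100
Rg = 4188.87 * 0.0081
Rg = 33.93 kN

33.93


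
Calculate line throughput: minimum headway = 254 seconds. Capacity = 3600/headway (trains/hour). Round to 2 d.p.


Capacity = 3600 / headway
Capacity = 3600 / 254
Capacity = 14.17 trains/hour

14.17


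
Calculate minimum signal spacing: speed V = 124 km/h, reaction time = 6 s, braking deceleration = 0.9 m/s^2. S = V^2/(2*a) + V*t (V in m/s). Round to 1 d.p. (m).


V = 124 / 3.6 = 34.4444 m/s
Braking distance = 34.4444^2 / (2*0.9) = 659.1221 m
Sighting distance = 34.4444 * 6 = 206.6667 m
S = 659.1221 + 206.6667 = 865.8 m

865.8


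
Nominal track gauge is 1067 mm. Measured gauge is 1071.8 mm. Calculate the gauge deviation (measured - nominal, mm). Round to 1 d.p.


Deviation = measured - nominal
Deviation = 1071.8 - 1067
Deviation = 4.8 mm

4.8


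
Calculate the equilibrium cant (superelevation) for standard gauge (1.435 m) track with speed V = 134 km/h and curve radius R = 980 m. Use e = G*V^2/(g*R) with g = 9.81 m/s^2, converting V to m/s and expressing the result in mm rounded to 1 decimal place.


Convert speed: V = 134 / 3.6 = 37.2222 m/s
Apply formula: e = 1.435 * 37.2222^2 / (9.81 * 980)
e = 1.435 * 1385.4938 / 9613.8
e = 0.206805 m = 206.8 mm

206.8


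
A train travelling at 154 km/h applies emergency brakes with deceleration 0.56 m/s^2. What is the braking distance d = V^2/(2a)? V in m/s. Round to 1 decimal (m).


Convert speed: V = 154 / 3.6 = 42.7778 m/s
V^2 = 1829.9383
d = 1829.9383 / (2 * 0.56)
d = 1829.9383 / 1.12
d = 1633.9 m

1633.9


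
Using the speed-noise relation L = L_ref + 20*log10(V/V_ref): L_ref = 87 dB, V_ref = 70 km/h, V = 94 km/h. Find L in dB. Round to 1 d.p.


V/V_ref = 94 / 70 = 1.342857
log10(1.342857) = 0.12803
20 * 0.12803 = 2.5606
L = 87 + 2.5606 = 89.6 dB

89.6


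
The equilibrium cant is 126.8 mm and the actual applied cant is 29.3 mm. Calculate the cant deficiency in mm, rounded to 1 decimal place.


Cant deficiency = equilibrium cant - actual cant
CD = 126.8 - 29.3
CD = 97.5 mm

97.5


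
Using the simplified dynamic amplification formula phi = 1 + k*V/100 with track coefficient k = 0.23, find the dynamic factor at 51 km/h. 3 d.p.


phi = 1 + k * V / 100
phi = 1 + 0.23 * 51 / 100
phi = 1 + 0.1173
phi = 1.117

1.117


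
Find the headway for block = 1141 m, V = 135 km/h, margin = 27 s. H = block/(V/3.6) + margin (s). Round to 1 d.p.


V = 135 / 3.6 = 37.5 m/s
Block traversal time = 1141 / 37.5 = 30.4267 s
Headway = 30.4267 + 27
Headway = 57.4 s

57.4


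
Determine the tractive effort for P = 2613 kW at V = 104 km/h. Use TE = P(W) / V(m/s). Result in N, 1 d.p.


Convert: P = 2613 kW = 2613000 W
V = 104 / 3.6 = 28.8889 m/s
TE = 2613000 / 28.8889
TE = 90450.0 N

90450.0


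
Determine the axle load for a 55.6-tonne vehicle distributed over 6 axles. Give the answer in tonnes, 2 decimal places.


Load per axle = total weight / number of axles
Load = 55.6 / 6
Load = 9.27 tonnes

9.27


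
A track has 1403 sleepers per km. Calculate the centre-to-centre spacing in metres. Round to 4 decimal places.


Spacing = 1000 m / number of sleepers
Spacing = 1000 / 1403
Spacing = 0.7128 m

0.7128


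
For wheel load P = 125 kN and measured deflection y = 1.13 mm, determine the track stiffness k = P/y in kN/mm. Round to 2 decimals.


Track stiffness k = P / y
k = 125 / 1.13
k = 110.62 kN/mm

110.62


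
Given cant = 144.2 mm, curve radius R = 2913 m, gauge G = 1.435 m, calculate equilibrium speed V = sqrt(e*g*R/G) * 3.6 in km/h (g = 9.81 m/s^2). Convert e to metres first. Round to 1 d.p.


Convert cant: e = 144.2 mm = 0.1442 m
V_ms = sqrt(0.1442 * 9.81 * 2913 / 1.435)
V_ms = sqrt(2871.592771) = 53.5872 m/s
V = 53.5872 * 3.6 = 192.9 km/h

192.9


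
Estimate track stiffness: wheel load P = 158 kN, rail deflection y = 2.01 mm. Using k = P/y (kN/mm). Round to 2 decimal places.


Track stiffness k = P / y
k = 158 / 2.01
k = 78.61 kN/mm

78.61


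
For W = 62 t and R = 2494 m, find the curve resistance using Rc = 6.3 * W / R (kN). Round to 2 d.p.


Rc = 6.3 * W / R
Rc = 6.3 * 62 / 2494
Rc = 390.6 / 2494
Rc = 0.16 kN

0.16


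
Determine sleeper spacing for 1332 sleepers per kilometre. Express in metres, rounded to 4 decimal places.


Spacing = 1000 m / number of sleepers
Spacing = 1000 / 1332
Spacing = 0.7508 m

0.7508


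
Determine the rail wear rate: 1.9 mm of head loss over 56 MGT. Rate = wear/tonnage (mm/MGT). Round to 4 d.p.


Wear rate = total wear / cumulative tonnage
Rate = 1.9 / 56
Rate = 0.0339 mm/MGT

0.0339


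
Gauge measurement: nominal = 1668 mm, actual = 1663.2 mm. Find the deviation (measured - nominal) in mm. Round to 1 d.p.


Deviation = measured - nominal
Deviation = 1663.2 - 1668
Deviation = -4.8 mm

-4.8


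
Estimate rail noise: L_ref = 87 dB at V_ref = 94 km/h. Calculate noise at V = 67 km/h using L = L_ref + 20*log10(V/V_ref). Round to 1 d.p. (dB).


V/V_ref = 67 / 94 = 0.712766
log10(0.712766) = -0.147053
20 * -0.147053 = -2.9411
L = 87 + -2.9411 = 84.1 dB

84.1


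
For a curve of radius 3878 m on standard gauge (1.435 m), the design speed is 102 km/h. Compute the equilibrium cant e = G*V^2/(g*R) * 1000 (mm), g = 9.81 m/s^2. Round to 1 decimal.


Convert speed: V = 102 / 3.6 = 28.3333 m/s
Apply formula: e = 1.435 * 28.3333^2 / (9.81 * 3878)
e = 1.435 * 802.7778 / 38043.18
e = 0.030281 m = 30.3 mm

30.3


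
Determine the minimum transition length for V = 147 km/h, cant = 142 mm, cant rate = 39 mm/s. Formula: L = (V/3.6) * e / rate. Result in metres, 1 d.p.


Convert speed: V = 147 / 3.6 = 40.8333 m/s
L = 40.8333 * 142 / 39
L = 5798.3333 / 39
L = 148.7 m

148.7


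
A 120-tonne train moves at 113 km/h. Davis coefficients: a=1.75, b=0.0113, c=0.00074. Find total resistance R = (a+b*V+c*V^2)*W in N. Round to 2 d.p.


b*V = 0.0113 * 113 = 1.2769
c*V^2 = 0.00074 * 12769 = 9.44906
R_per_t = 1.75 + 1.2769 + 9.44906 = 12.47596 N/t
R_total = 12.47596 * 120 = 1497.12 N

1497.12


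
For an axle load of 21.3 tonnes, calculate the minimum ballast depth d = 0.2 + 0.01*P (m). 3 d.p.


d = 0.2 + 0.01 * 21.3
d = 0.2 + 0.213
d = 0.413 m

0.413


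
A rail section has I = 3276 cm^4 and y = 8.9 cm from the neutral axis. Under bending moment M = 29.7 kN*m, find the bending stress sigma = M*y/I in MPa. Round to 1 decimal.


Convert units:
M = 29.7 kN*m = 29700000 N*mm
y = 8.9 cm = 89 mm
I = 3276 cm^4 = 32760000 mm^4
sigma = 29700000 * 89 / 32760000
sigma = 80.7 MPa

80.7


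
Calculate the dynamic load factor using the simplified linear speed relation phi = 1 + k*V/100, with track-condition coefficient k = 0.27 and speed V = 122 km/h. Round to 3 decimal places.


phi = 1 + k * V / 100
phi = 1 + 0.27 * 122 / 100
phi = 1 + 0.3294
phi = 1.329

1.329


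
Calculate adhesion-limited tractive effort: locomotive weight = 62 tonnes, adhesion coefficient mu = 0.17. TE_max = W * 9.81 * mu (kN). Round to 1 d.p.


TE_max = W * g * mu
TE_max = 62 * 9.81 * 0.17
TE_max = 608.22 * 0.17
TE_max = 103.4 kN

103.4


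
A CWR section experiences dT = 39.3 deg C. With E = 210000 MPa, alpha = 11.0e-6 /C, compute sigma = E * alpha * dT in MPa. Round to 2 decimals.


sigma = E * alpha * dT
sigma = 210000 * 11.0e-6 * 39.3
sigma = 2.31 * 39.3
sigma = 90.78 MPa

90.78


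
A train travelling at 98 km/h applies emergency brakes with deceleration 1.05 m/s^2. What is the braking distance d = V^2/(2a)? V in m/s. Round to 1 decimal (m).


Convert speed: V = 98 / 3.6 = 27.2222 m/s
V^2 = 741.0494
d = 741.0494 / (2 * 1.05)
d = 741.0494 / 2.1
d = 352.9 m

352.9


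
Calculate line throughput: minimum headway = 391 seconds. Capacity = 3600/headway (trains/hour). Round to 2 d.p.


Capacity = 3600 / headway
Capacity = 3600 / 391
Capacity = 9.21 trains/hour

9.21


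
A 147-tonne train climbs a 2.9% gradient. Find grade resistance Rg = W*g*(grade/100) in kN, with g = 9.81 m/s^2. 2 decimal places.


Rg = W * 9.81 * grade / 100
Rg = 147 * 9.81 * 2.9 / 100
Rg = 1442.07 * 0.029
Rg = 41.82 kN

41.82


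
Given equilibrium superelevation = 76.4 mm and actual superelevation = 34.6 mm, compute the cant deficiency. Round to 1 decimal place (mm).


Cant deficiency = equilibrium cant - actual cant
CD = 76.4 - 34.6
CD = 41.8 mm

41.8


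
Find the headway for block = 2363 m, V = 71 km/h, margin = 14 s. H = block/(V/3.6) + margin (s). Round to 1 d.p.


V = 71 / 3.6 = 19.7222 m/s
Block traversal time = 2363 / 19.7222 = 119.8141 s
Headway = 119.8141 + 14
Headway = 133.8 s

133.8


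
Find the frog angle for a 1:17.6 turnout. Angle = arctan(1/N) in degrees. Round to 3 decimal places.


1/N = 1/17.6 = 0.056818
angle = arctan(0.056818) = 0.056757 rad
angle = 0.056757 * 180/pi = 3.252 degrees

3.252


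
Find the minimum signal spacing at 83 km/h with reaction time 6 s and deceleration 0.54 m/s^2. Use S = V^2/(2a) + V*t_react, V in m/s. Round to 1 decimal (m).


V = 83 / 3.6 = 23.0556 m/s
Braking distance = 23.0556^2 / (2*0.54) = 492.1839 m
Sighting distance = 23.0556 * 6 = 138.3333 m
S = 492.1839 + 138.3333 = 630.5 m

630.5


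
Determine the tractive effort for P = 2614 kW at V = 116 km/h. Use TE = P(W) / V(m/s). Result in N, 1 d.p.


Convert: P = 2614 kW = 2614000 W
V = 116 / 3.6 = 32.2222 m/s
TE = 2614000 / 32.2222
TE = 81124.1 N

81124.1


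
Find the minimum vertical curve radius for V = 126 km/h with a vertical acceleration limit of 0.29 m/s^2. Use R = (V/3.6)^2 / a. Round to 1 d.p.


Convert speed: V = 126 / 3.6 = 35.0 m/s
V^2 = 1225.0 m^2/s^2
R_v = 1225.0 / 0.29
R_v = 4224.1 m

4224.1


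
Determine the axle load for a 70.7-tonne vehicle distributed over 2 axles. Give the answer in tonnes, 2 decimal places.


Load per axle = total weight / number of axles
Load = 70.7 / 2
Load = 35.35 tonnes

35.35


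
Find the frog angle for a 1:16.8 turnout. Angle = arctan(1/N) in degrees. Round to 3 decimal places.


1/N = 1/16.8 = 0.059524
angle = arctan(0.059524) = 0.059454 rad
angle = 0.059454 * 180/pi = 3.406 degrees

3.406


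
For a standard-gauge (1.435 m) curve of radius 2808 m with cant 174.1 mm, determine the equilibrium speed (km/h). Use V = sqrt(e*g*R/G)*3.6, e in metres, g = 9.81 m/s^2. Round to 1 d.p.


Convert cant: e = 174.1 mm = 0.1741 m
V_ms = sqrt(0.1741 * 9.81 * 2808 / 1.435)
V_ms = sqrt(3342.050291) = 57.8105 m/s
V = 57.8105 * 3.6 = 208.1 km/h

208.1


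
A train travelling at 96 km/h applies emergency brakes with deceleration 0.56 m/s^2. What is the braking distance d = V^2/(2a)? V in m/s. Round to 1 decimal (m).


Convert speed: V = 96 / 3.6 = 26.6667 m/s
V^2 = 711.1111
d = 711.1111 / (2 * 0.56)
d = 711.1111 / 1.12
d = 634.9 m

634.9


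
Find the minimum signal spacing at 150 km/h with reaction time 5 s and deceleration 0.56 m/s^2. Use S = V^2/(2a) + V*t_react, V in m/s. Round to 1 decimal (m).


V = 150 / 3.6 = 41.6667 m/s
Braking distance = 41.6667^2 / (2*0.56) = 1550.0992 m
Sighting distance = 41.6667 * 5 = 208.3333 m
S = 1550.0992 + 208.3333 = 1758.4 m

1758.4


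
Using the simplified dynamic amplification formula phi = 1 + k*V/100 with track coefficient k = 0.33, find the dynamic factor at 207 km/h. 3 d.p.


phi = 1 + k * V / 100
phi = 1 + 0.33 * 207 / 100
phi = 1 + 0.6831
phi = 1.683

1.683


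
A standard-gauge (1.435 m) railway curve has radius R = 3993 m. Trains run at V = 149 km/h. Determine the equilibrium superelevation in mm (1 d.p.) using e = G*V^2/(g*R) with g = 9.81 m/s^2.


Convert speed: V = 149 / 3.6 = 41.3889 m/s
Apply formula: e = 1.435 * 41.3889^2 / (9.81 * 3993)
e = 1.435 * 1713.0401 / 39171.33
e = 0.062755 m = 62.8 mm

62.8


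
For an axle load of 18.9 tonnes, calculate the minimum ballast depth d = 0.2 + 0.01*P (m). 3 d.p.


d = 0.2 + 0.01 * 18.9
d = 0.2 + 0.189
d = 0.389 m

0.389


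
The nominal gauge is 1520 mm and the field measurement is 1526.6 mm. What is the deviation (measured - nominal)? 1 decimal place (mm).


Deviation = measured - nominal
Deviation = 1526.6 - 1520
Deviation = 6.6 mm

6.6


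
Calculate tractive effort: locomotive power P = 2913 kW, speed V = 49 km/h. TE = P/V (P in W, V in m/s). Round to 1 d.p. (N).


Convert: P = 2913 kW = 2913000 W
V = 49 / 3.6 = 13.6111 m/s
TE = 2913000 / 13.6111
TE = 214016.3 N

214016.3


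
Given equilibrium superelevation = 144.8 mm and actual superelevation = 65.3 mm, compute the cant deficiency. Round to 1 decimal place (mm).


Cant deficiency = equilibrium cant - actual cant
CD = 144.8 - 65.3
CD = 79.5 mm

79.5


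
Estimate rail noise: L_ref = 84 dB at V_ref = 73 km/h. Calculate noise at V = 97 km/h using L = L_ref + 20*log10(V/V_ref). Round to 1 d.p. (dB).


V/V_ref = 97 / 73 = 1.328767
log10(1.328767) = 0.123449
20 * 0.123449 = 2.469
L = 84 + 2.469 = 86.5 dB

86.5


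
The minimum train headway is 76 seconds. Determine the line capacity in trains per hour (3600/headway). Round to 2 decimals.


Capacity = 3600 / headway
Capacity = 3600 / 76
Capacity = 47.37 trains/hour

47.37


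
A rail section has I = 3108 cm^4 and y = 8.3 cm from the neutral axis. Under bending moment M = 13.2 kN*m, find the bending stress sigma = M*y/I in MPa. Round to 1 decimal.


Convert units:
M = 13.2 kN*m = 13200000 N*mm
y = 8.3 cm = 83 mm
I = 3108 cm^4 = 31080000 mm^4
sigma = 13200000 * 83 / 31080000
sigma = 35.3 MPa

35.3


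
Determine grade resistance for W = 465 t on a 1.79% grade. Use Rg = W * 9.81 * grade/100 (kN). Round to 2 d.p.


Rg = W * 9.81 * grade / 100
Rg = 465 * 9.81 * 1.79 / 100
Rg = 4561.65 * 0.0179
Rg = 81.65 kN

81.65


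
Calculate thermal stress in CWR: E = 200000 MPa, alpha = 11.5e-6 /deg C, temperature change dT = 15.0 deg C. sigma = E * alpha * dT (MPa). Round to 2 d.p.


sigma = E * alpha * dT
sigma = 200000 * 11.5e-6 * 15.0
sigma = 2.3 * 15.0
sigma = 34.50 MPa

34.50


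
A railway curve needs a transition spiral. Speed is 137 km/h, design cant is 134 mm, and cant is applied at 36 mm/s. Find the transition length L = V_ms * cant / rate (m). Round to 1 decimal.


Convert speed: V = 137 / 3.6 = 38.0556 m/s
L = 38.0556 * 134 / 36
L = 5099.4444 / 36
L = 141.7 m

141.7


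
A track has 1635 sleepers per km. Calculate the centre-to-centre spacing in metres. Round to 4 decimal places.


Spacing = 1000 m / number of sleepers
Spacing = 1000 / 1635
Spacing = 0.6116 m

0.6116


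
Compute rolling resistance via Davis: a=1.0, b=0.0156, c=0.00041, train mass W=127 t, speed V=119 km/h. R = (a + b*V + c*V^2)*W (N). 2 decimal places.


b*V = 0.0156 * 119 = 1.8564
c*V^2 = 0.00041 * 14161 = 5.80601
R_per_t = 1.0 + 1.8564 + 5.80601 = 8.66241 N/t
R_total = 8.66241 * 127 = 1100.13 N

1100.13


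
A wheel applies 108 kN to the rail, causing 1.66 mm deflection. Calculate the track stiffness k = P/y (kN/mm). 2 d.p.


Track stiffness k = P / y
k = 108 / 1.66
k = 65.06 kN/mm

65.06


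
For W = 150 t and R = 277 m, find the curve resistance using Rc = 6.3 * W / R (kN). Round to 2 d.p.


Rc = 6.3 * W / R
Rc = 6.3 * 150 / 277
Rc = 945.0 / 277
Rc = 3.41 kN

3.41


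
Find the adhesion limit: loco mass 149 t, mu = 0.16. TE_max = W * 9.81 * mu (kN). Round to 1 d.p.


TE_max = W * g * mu
TE_max = 149 * 9.81 * 0.16
TE_max = 1461.69 * 0.16
TE_max = 233.9 kN

233.9


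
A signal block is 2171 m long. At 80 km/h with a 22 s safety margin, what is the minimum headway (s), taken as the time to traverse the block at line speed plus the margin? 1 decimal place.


V = 80 / 3.6 = 22.2222 m/s
Block traversal time = 2171 / 22.2222 = 97.695 s
Headway = 97.695 + 22
Headway = 119.7 s

119.7


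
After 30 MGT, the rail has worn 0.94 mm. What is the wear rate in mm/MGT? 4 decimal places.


Wear rate = total wear / cumulative tonnage
Rate = 0.94 / 30
Rate = 0.0313 mm/MGT

0.0313


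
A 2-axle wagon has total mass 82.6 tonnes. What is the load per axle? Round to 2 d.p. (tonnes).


Load per axle = total weight / number of axles
Load = 82.6 / 2
Load = 41.30 tonnes

41.30


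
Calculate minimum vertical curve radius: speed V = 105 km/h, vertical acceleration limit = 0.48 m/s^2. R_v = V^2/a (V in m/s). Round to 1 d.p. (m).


Convert speed: V = 105 / 3.6 = 29.1667 m/s
V^2 = 850.6944 m^2/s^2
R_v = 850.6944 / 0.48
R_v = 1772.3 m

1772.3


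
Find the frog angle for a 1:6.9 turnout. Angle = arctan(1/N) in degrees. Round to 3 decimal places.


1/N = 1/6.9 = 0.144928
angle = arctan(0.144928) = 0.143925 rad
angle = 0.143925 * 180/pi = 8.246 degrees

8.246


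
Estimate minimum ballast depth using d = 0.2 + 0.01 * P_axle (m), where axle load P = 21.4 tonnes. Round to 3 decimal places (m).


d = 0.2 + 0.01 * 21.4
d = 0.2 + 0.214
d = 0.414 m

0.414


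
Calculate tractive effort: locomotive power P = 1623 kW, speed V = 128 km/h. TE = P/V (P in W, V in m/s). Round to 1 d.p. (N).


Convert: P = 1623 kW = 1623000 W
V = 128 / 3.6 = 35.5556 m/s
TE = 1623000 / 35.5556
TE = 45646.9 N

45646.9


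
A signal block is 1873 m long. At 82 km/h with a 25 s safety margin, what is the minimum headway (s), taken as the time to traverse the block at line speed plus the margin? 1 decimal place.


V = 82 / 3.6 = 22.7778 m/s
Block traversal time = 1873 / 22.7778 = 82.2293 s
Headway = 82.2293 + 25
Headway = 107.2 s

107.2


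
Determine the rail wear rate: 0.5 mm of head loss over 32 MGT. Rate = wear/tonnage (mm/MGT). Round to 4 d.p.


Wear rate = total wear / cumulative tonnage
Rate = 0.5 / 32
Rate = 0.0156 mm/MGT

0.0156


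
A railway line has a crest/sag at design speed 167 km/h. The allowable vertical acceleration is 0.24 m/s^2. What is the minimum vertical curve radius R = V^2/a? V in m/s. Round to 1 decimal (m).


Convert speed: V = 167 / 3.6 = 46.3889 m/s
V^2 = 2151.929 m^2/s^2
R_v = 2151.929 / 0.24
R_v = 8966.4 m

8966.4


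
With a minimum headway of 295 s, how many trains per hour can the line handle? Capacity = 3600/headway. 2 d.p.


Capacity = 3600 / headway
Capacity = 3600 / 295
Capacity = 12.20 trains/hour

12.20


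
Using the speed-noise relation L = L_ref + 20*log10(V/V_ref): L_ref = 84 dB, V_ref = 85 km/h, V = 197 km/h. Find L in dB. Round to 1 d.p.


V/V_ref = 197 / 85 = 2.317647
log10(2.317647) = 0.365047
20 * 0.365047 = 7.3009
L = 84 + 7.3009 = 91.3 dB

91.3


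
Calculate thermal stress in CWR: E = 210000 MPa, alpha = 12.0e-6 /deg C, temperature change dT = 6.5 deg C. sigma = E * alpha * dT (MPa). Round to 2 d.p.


sigma = E * alpha * dT
sigma = 210000 * 12.0e-6 * 6.5
sigma = 2.52 * 6.5
sigma = 16.38 MPa

16.38


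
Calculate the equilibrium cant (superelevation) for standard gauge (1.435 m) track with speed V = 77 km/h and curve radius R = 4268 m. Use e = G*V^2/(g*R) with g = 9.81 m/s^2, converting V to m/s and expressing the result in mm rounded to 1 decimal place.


Convert speed: V = 77 / 3.6 = 21.3889 m/s
Apply formula: e = 1.435 * 21.3889^2 / (9.81 * 4268)
e = 1.435 * 457.4846 / 41869.08
e = 0.01568 m = 15.7 mm

15.7


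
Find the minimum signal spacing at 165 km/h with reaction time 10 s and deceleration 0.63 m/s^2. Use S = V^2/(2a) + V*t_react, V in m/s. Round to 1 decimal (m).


V = 165 / 3.6 = 45.8333 m/s
Braking distance = 45.8333^2 / (2*0.63) = 1667.2178 m
Sighting distance = 45.8333 * 10 = 458.3333 m
S = 1667.2178 + 458.3333 = 2125.6 m

2125.6


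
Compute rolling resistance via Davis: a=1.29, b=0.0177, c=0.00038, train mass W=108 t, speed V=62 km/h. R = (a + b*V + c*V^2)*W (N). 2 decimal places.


b*V = 0.0177 * 62 = 1.0974
c*V^2 = 0.00038 * 3844 = 1.46072
R_per_t = 1.29 + 1.0974 + 1.46072 = 3.84812 N/t
R_total = 3.84812 * 108 = 415.60 N

415.60


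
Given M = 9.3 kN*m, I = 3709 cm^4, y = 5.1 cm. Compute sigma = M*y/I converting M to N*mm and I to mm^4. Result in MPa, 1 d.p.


Convert units:
M = 9.3 kN*m = 9300000 N*mm
y = 5.1 cm = 51 mm
I = 3709 cm^4 = 37090000 mm^4
sigma = 9300000 * 51 / 37090000
sigma = 12.8 MPa

12.8


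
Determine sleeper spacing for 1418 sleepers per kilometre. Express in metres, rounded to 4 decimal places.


Spacing = 1000 m / number of sleepers
Spacing = 1000 / 1418
Spacing = 0.7052 m

0.7052


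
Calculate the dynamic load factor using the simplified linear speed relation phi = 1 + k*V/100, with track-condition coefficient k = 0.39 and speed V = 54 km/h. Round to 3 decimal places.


phi = 1 + k * V / 100
phi = 1 + 0.39 * 54 / 100
phi = 1 + 0.2106
phi = 1.211

1.211


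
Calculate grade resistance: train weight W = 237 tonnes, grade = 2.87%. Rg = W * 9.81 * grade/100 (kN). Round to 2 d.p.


Rg = W * 9.81 * grade / 100
Rg = 237 * 9.81 * 2.87 / 100
Rg = 2324.97 * 0.0287
Rg = 66.73 kN

66.73


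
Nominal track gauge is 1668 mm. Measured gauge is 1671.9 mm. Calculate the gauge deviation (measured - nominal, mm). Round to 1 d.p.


Deviation = measured - nominal
Deviation = 1671.9 - 1668
Deviation = 3.9 mm

3.9


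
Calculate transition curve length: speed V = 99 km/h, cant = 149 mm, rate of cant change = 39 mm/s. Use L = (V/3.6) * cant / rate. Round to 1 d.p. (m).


Convert speed: V = 99 / 3.6 = 27.5 m/s
L = 27.5 * 149 / 39
L = 4097.5 / 39
L = 105.1 m

105.1


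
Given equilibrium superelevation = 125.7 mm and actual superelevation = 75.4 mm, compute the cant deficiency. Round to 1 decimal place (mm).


Cant deficiency = equilibrium cant - actual cant
CD = 125.7 - 75.4
CD = 50.3 mm

50.3


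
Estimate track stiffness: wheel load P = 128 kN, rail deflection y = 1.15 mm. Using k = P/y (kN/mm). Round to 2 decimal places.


Track stiffness k = P / y
k = 128 / 1.15
k = 111.30 kN/mm

111.30


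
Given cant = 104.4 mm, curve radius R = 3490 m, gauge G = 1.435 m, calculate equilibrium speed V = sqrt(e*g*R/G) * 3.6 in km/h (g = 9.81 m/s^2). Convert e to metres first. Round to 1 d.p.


Convert cant: e = 104.4 mm = 0.1044 m
V_ms = sqrt(0.1044 * 9.81 * 3490 / 1.435)
V_ms = sqrt(2490.823944) = 49.9082 m/s
V = 49.9082 * 3.6 = 179.7 km/h

179.7


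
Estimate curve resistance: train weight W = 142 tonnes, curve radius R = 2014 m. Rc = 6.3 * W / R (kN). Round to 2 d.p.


Rc = 6.3 * W / R
Rc = 6.3 * 142 / 2014
Rc = 894.6 / 2014
Rc = 0.44 kN

0.44


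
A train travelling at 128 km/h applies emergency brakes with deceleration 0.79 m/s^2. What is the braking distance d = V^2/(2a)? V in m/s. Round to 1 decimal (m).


Convert speed: V = 128 / 3.6 = 35.5556 m/s
V^2 = 1264.1975
d = 1264.1975 / (2 * 0.79)
d = 1264.1975 / 1.58
d = 800.1 m

800.1


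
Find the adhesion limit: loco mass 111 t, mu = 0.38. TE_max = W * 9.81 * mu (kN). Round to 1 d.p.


TE_max = W * g * mu
TE_max = 111 * 9.81 * 0.38
TE_max = 1088.91 * 0.38
TE_max = 413.8 kN

413.8


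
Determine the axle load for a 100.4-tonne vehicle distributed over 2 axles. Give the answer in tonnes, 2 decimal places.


Load per axle = total weight / number of axles
Load = 100.4 / 2
Load = 50.20 tonnes

50.20


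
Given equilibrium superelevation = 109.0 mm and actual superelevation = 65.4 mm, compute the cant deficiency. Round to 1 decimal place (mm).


Cant deficiency = equilibrium cant - actual cant
CD = 109.0 - 65.4
CD = 43.6 mm

43.6


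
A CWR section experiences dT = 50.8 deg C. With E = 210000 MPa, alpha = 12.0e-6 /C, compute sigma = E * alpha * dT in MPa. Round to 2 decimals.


sigma = E * alpha * dT
sigma = 210000 * 12.0e-6 * 50.8
sigma = 2.52 * 50.8
sigma = 128.02 MPa

128.02


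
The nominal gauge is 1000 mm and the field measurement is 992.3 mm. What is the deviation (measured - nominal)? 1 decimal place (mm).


Deviation = measured - nominal
Deviation = 992.3 - 1000
Deviation = -7.7 mm

-7.7


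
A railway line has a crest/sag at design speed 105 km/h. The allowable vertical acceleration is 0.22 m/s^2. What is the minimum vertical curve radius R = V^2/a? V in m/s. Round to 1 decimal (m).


Convert speed: V = 105 / 3.6 = 29.1667 m/s
V^2 = 850.6944 m^2/s^2
R_v = 850.6944 / 0.22
R_v = 3866.8 m

3866.8


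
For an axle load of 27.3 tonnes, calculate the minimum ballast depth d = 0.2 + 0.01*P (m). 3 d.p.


d = 0.2 + 0.01 * 27.3
d = 0.2 + 0.273
d = 0.473 m

0.473


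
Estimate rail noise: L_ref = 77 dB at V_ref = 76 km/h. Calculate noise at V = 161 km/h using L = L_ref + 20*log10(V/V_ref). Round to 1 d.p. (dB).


V/V_ref = 161 / 76 = 2.118421
log10(2.118421) = 0.326012
20 * 0.326012 = 6.5202
L = 77 + 6.5202 = 83.5 dB

83.5


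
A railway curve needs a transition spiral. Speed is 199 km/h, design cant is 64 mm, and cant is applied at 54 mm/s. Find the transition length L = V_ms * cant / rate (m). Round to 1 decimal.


Convert speed: V = 199 / 3.6 = 55.2778 m/s
L = 55.2778 * 64 / 54
L = 3537.7778 / 54
L = 65.5 m

65.5


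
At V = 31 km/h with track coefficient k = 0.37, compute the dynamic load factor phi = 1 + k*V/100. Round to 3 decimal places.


phi = 1 + k * V / 100
phi = 1 + 0.37 * 31 / 100
phi = 1 + 0.1147
phi = 1.115

1.115


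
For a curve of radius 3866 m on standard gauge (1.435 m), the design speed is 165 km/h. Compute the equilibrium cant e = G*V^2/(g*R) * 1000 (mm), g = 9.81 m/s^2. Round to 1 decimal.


Convert speed: V = 165 / 3.6 = 45.8333 m/s
Apply formula: e = 1.435 * 45.8333^2 / (9.81 * 3866)
e = 1.435 * 2100.6944 / 37925.46
e = 0.079485 m = 79.5 mm

79.5


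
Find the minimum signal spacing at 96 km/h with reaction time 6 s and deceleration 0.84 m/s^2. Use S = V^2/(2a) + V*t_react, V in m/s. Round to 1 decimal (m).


V = 96 / 3.6 = 26.6667 m/s
Braking distance = 26.6667^2 / (2*0.84) = 423.2804 m
Sighting distance = 26.6667 * 6 = 160.0 m
S = 423.2804 + 160.0 = 583.3 m

583.3


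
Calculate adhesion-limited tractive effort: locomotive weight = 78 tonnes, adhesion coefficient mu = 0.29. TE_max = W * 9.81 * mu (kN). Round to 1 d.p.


TE_max = W * g * mu
TE_max = 78 * 9.81 * 0.29
TE_max = 765.18 * 0.29
TE_max = 221.9 kN

221.9


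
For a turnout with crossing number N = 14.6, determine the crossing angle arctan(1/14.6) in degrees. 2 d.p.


1/N = 1/14.6 = 0.068493
angle = arctan(0.068493) = 0.068386 rad
angle = 0.068386 * 180/pi = 3.92 degrees

3.92


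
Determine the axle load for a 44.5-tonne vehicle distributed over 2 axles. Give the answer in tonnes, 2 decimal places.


Load per axle = total weight / number of axles
Load = 44.5 / 2
Load = 22.25 tonnes

22.25


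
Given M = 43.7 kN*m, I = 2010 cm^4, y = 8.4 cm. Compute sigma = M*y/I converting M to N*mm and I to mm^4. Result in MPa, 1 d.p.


Convert units:
M = 43.7 kN*m = 43700000 N*mm
y = 8.4 cm = 84 mm
I = 2010 cm^4 = 20100000 mm^4
sigma = 43700000 * 84 / 20100000
sigma = 182.6 MPa

182.6


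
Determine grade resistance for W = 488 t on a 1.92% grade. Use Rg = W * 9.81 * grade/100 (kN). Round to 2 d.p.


Rg = W * 9.81 * grade / 100
Rg = 488 * 9.81 * 1.92 / 100
Rg = 4787.28 * 0.0192
Rg = 91.92 kN

91.92


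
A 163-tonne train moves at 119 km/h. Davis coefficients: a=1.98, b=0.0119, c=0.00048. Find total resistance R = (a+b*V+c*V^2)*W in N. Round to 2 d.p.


b*V = 0.0119 * 119 = 1.4161
c*V^2 = 0.00048 * 14161 = 6.79728
R_per_t = 1.98 + 1.4161 + 6.79728 = 10.19338 N/t
R_total = 10.19338 * 163 = 1661.52 N

1661.52


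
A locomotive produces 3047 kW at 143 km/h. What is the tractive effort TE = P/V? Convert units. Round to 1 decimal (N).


Convert: P = 3047 kW = 3047000 W
V = 143 / 3.6 = 39.7222 m/s
TE = 3047000 / 39.7222
TE = 76707.7 N

76707.7


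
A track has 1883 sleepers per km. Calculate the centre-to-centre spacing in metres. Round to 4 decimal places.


Spacing = 1000 m / number of sleepers
Spacing = 1000 / 1883
Spacing = 0.5311 m

0.5311


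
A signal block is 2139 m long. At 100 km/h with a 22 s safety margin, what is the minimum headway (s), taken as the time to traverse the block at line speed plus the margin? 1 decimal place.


V = 100 / 3.6 = 27.7778 m/s
Block traversal time = 2139 / 27.7778 = 77.004 s
Headway = 77.004 + 22
Headway = 99.0 s

99.0


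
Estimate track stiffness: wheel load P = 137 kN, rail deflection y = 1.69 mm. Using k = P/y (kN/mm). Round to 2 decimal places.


Track stiffness k = P / y
k = 137 / 1.69
k = 81.07 kN/mm

81.07


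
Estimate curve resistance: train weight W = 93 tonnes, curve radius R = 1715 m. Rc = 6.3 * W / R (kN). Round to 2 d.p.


Rc = 6.3 * W / R
Rc = 6.3 * 93 / 1715
Rc = 585.9 / 1715
Rc = 0.34 kN

0.34


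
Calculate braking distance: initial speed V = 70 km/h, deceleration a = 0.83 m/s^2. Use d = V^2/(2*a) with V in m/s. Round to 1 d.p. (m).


Convert speed: V = 70 / 3.6 = 19.4444 m/s
V^2 = 378.0864
d = 378.0864 / (2 * 0.83)
d = 378.0864 / 1.66
d = 227.8 m

227.8


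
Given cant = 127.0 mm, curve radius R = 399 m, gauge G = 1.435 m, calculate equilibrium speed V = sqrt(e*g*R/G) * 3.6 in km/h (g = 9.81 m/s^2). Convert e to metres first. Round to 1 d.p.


Convert cant: e = 127.0 mm = 0.1270 m
V_ms = sqrt(0.1270 * 9.81 * 399 / 1.435)
V_ms = sqrt(346.412634) = 18.6122 m/s
V = 18.6122 * 3.6 = 67.0 km/h

67.0


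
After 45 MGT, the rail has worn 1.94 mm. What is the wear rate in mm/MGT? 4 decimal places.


Wear rate = total wear / cumulative tonnage
Rate = 1.94 / 45
Rate = 0.0431 mm/MGT

0.0431


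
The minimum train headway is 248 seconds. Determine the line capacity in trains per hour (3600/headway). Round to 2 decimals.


Capacity = 3600 / headway
Capacity = 3600 / 248
Capacity = 14.52 trains/hour

14.52


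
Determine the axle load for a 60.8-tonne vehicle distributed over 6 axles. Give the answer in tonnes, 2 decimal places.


Load per axle = total weight / number of axles
Load = 60.8 / 6
Load = 10.13 tonnes

10.13


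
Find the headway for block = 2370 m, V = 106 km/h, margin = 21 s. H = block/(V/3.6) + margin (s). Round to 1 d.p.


V = 106 / 3.6 = 29.4444 m/s
Block traversal time = 2370 / 29.4444 = 80.4906 s
Headway = 80.4906 + 21
Headway = 101.5 s

101.5


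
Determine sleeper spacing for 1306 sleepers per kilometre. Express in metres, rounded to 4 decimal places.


Spacing = 1000 m / number of sleepers
Spacing = 1000 / 1306
Spacing = 0.7657 m

0.7657


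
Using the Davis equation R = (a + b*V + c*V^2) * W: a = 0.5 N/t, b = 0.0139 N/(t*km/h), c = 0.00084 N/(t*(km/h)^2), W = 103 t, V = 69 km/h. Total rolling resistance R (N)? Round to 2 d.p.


b*V = 0.0139 * 69 = 0.9591
c*V^2 = 0.00084 * 4761 = 3.99924
R_per_t = 0.5 + 0.9591 + 3.99924 = 5.45834 N/t
R_total = 5.45834 * 103 = 562.21 N

562.21


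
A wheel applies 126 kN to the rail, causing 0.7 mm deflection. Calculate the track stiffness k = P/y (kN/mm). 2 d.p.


Track stiffness k = P / y
k = 126 / 0.7
k = 180.00 kN/mm

180.00


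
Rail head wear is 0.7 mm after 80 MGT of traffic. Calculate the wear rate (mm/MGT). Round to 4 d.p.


Wear rate = total wear / cumulative tonnage
Rate = 0.7 / 80
Rate = 0.0088 mm/MGT

0.0088


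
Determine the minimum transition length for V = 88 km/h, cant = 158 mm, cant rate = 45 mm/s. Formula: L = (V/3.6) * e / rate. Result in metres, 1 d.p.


Convert speed: V = 88 / 3.6 = 24.4444 m/s
L = 24.4444 * 158 / 45
L = 3862.2222 / 45
L = 85.8 m

85.8


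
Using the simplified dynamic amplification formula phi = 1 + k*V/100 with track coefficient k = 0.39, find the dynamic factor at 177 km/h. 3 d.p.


phi = 1 + k * V / 100
phi = 1 + 0.39 * 177 / 100
phi = 1 + 0.6903
phi = 1.690

1.690
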